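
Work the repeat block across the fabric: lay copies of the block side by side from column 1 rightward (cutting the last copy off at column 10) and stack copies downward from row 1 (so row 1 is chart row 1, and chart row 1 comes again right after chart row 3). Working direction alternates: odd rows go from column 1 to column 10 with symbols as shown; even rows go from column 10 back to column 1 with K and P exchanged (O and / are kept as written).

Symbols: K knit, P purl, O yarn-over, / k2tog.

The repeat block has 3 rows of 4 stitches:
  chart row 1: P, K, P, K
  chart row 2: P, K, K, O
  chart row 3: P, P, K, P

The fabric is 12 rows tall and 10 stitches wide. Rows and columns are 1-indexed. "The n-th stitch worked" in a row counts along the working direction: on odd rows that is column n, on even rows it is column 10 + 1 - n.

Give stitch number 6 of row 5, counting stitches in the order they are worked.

Stitch:
K

Derivation:
Row 5 uses chart row ((5-1) mod 3)+1 = 2. Row 5 is odd, so RS.
Chart row 2 tiled across columns 1-10: P K K O P K K O P K
RS: work column 1 to column 10, symbols as charted — the tiled row is the row as worked.
Counting 6 along the worked row gives K.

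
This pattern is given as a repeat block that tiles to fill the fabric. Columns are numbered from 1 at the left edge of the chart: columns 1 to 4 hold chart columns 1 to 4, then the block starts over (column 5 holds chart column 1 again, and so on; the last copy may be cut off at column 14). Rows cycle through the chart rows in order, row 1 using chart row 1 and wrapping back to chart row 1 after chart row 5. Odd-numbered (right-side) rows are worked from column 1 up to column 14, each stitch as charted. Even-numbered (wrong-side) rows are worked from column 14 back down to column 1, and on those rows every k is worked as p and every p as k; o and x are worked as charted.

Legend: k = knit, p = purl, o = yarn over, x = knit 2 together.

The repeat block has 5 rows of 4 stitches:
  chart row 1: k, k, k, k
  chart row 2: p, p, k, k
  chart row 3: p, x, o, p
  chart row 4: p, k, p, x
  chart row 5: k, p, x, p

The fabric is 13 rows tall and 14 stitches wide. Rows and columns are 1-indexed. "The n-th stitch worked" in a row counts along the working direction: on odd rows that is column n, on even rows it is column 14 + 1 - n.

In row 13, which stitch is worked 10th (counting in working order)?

Row 13: (13-1) mod 5 = 2, so use chart row 3. Odd row -> RS.
Chart row 3 tiled across columns 1-14: p x o p p x o p p x o p p x
Right side: take the tiled row as-is (worked left to right from column 1).
Stitch 10 in working order -> x

== STITCH ==
x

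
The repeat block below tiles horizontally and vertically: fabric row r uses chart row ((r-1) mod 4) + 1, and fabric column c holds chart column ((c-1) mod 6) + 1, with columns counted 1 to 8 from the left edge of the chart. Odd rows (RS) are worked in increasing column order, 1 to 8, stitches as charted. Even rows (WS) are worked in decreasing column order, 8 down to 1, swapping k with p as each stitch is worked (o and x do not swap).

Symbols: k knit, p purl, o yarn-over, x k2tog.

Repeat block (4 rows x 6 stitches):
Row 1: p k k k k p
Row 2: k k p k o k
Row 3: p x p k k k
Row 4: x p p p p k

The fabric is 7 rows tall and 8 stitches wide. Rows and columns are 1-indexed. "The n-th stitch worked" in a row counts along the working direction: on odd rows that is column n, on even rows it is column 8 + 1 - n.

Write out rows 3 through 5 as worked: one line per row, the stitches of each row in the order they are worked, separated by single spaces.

Result:
p x p k k k p x
k x p k k k k x
p k k k k p p k

Derivation:
Row 3: chart row 3, RS - tile across columns 1-8 and work as-is.
Row 4: chart row 4, WS - tiled (columns 1-8): x p p p p k x p; work from column 8 back to 1 with k<->p swapped.
Row 5: chart row 1, RS - tile across columns 1-8 and work as-is.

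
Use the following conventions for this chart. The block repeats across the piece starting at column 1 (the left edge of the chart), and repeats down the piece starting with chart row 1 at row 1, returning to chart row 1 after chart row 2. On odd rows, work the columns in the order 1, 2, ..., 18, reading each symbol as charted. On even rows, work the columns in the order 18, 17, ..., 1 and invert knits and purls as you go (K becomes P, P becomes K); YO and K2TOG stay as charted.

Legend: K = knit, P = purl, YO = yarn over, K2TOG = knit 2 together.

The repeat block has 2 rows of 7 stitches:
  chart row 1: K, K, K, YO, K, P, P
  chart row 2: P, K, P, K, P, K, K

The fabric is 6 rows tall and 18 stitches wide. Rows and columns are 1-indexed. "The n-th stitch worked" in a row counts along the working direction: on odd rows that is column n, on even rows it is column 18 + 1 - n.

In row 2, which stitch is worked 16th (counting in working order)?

Stitch:
K

Derivation:
For row 2: chart row = ((2-1) mod 2) + 1 = 2; this is a WS (even) row.
Chart row 2 tiled across columns 1-18: P K P K P K K P K P K P K K P K P K
WS row: flip the tiled sequence (start at column 18) and apply K<->P; YO and K2TOG stay.
Row 2 as worked: P K P K P P K P K P K P P K P K P K
The 16th stitch worked is K.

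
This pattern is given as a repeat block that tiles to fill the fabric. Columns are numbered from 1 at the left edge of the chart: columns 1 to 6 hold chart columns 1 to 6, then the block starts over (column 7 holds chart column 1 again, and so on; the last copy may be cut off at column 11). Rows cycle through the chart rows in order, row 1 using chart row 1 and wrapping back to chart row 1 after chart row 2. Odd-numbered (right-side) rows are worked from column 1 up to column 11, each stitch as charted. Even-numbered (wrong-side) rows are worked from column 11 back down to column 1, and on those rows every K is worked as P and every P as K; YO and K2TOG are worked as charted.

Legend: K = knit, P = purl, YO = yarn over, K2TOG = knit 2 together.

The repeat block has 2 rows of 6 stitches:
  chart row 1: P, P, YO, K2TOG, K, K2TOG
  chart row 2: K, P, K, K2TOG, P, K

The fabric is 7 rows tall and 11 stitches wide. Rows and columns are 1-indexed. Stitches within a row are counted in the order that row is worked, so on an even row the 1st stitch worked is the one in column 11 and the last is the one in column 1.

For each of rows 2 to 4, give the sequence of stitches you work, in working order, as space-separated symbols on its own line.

Row 2: chart row 2, WS - tiled (columns 1-11): K P K K2TOG P K K P K K2TOG P; work from column 11 back to 1 with K<->P swapped.
Row 3: chart row 1, RS - tile across columns 1-11 and work as-is.
Row 4: chart row 2, WS - tiled (columns 1-11): K P K K2TOG P K K P K K2TOG P; work from column 11 back to 1 with K<->P swapped.

Result:
K K2TOG P K P P K K2TOG P K P
P P YO K2TOG K K2TOG P P YO K2TOG K
K K2TOG P K P P K K2TOG P K P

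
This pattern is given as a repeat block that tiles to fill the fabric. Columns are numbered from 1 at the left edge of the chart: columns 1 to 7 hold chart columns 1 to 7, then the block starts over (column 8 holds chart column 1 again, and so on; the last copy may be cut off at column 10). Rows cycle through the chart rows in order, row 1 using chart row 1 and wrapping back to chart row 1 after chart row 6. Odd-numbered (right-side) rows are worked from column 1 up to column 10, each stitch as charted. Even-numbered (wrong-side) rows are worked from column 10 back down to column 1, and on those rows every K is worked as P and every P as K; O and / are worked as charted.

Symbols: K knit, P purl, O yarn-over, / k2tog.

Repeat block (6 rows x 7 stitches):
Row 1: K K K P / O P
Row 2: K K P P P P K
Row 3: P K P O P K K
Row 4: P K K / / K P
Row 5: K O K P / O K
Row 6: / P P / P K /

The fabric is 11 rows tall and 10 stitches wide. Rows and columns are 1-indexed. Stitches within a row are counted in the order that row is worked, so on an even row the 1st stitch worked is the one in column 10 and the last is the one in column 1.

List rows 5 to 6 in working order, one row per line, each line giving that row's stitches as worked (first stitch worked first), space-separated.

Rows as worked:
K O K P / O K K O K
K K / / P K / K K /

Derivation:
Row 5: chart row 5, RS - tile across columns 1-10 and work as-is.
Row 6: chart row 6, WS - tiled (columns 1-10): / P P / P K / / P P; work from column 10 back to 1 with K<->P swapped.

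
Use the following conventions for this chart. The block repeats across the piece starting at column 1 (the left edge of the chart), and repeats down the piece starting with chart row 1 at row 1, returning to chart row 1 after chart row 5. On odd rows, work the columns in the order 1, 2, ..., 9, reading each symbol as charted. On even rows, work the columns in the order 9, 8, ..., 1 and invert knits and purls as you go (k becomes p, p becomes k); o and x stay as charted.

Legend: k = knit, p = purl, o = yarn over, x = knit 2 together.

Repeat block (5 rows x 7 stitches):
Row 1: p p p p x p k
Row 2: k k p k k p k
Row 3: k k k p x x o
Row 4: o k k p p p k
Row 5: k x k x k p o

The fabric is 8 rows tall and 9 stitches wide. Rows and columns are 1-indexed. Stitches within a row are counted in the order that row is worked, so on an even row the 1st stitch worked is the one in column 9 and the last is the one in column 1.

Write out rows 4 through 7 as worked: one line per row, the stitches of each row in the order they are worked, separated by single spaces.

Row 4: chart row 4, WS - tiled (columns 1-9): o k k p p p k o k; work from column 9 back to 1 with k<->p swapped.
Row 5: chart row 5, RS - tile across columns 1-9 and work as-is.
Row 6: chart row 1, WS - tiled (columns 1-9): p p p p x p k p p; work from column 9 back to 1 with k<->p swapped.
Row 7: chart row 2, RS - tile across columns 1-9 and work as-is.

== ROWS AS WORKED ==
p o p k k k p p o
k x k x k p o k x
k k p k x k k k k
k k p k k p k k k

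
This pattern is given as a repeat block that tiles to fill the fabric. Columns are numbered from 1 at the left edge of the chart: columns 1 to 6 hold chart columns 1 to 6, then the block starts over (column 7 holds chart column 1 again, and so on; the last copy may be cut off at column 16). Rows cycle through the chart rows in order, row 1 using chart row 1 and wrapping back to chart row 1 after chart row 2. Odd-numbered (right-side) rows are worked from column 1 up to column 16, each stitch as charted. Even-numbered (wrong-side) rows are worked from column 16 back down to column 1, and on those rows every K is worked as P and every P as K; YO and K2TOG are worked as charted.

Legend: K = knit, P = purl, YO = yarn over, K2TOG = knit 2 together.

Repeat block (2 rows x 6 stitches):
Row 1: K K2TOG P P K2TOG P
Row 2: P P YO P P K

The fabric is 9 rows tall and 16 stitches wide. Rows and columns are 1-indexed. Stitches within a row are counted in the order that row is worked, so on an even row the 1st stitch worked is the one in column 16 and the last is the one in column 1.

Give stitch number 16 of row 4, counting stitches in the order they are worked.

For row 4: chart row = ((4-1) mod 2) + 1 = 2; this is a WS (even) row.
Chart row 2 tiled across columns 1-16: P P YO P P K P P YO P P K P P YO P
WS row: flip the tiled sequence (start at column 16) and apply K<->P; YO and K2TOG stay.
Row 4 as worked: K YO K K P K K YO K K P K K YO K K
Stitch 16 in working order -> K

== STITCH ==
K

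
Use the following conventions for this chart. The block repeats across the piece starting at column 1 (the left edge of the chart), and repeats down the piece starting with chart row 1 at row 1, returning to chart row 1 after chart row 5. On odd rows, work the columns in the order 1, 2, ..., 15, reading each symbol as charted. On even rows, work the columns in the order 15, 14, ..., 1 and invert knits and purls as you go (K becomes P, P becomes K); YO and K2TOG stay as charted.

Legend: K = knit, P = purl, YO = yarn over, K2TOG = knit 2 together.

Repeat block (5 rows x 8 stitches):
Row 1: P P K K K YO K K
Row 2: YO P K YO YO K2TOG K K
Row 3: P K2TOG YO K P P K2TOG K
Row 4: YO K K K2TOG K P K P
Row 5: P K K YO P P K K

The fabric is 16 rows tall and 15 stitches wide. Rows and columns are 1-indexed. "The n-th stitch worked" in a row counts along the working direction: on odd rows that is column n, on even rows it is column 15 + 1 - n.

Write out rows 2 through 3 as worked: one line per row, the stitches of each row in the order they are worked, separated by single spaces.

Row 2: chart row 2, WS - tiled (columns 1-15): YO P K YO YO K2TOG K K YO P K YO YO K2TOG K; work from column 15 back to 1 with K<->P swapped.
Row 3: chart row 3, RS - tile across columns 1-15 and work as-is.

Result:
P K2TOG YO YO P K YO P P K2TOG YO YO P K YO
P K2TOG YO K P P K2TOG K P K2TOG YO K P P K2TOG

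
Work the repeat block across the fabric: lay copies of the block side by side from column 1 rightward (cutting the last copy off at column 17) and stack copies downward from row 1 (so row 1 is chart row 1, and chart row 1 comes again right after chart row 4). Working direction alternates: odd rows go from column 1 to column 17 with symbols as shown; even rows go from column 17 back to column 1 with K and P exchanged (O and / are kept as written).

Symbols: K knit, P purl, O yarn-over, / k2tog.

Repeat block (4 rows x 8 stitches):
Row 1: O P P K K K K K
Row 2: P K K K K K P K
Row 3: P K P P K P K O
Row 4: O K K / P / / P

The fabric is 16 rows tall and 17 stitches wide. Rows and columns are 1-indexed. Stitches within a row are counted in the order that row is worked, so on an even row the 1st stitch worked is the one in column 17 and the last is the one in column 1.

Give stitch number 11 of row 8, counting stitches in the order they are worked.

== STITCH ==
/

Derivation:
Row 8: (8-1) mod 4 = 3, so use chart row 4. Even row -> WS.
Chart row 4 tiled across columns 1-17: O K K / P / / P O K K / P / / P O
WS: work from column 17 back to column 1 (reverse the tiled row), swapping K<->P (O and / unchanged).
Row 8 as worked: O K / / K / P P O K / / K / P P O
Counting 11 along the worked row gives /.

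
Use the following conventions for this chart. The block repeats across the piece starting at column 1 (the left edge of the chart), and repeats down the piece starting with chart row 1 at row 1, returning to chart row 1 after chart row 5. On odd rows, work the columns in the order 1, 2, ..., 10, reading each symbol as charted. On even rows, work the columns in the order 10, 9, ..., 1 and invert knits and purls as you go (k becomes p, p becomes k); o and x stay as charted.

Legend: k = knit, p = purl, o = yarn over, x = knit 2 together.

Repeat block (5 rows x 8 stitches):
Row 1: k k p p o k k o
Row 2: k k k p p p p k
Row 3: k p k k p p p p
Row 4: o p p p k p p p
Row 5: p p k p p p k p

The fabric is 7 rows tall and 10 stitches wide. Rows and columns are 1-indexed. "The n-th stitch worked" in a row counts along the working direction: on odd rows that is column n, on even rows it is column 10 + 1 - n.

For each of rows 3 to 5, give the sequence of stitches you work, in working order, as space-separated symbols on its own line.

== ROWS AS WORKED ==
k p k k p p p p k p
k o k k k p k k k o
p p k p p p k p p p

Derivation:
Row 3: chart row 3, RS - tile across columns 1-10 and work as-is.
Row 4: chart row 4, WS - tiled (columns 1-10): o p p p k p p p o p; work from column 10 back to 1 with k<->p swapped.
Row 5: chart row 5, RS - tile across columns 1-10 and work as-is.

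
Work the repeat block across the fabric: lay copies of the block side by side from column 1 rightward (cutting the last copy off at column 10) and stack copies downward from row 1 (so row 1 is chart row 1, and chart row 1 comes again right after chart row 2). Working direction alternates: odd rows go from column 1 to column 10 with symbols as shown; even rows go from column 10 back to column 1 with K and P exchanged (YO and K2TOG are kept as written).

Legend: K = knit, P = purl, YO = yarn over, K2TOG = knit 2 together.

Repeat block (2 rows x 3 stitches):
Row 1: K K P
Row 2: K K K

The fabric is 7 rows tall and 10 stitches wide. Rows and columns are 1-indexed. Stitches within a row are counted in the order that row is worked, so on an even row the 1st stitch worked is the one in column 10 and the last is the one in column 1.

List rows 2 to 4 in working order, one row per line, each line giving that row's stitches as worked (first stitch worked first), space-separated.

Rows as worked:
P P P P P P P P P P
K K P K K P K K P K
P P P P P P P P P P

Derivation:
Row 2: chart row 2, WS - tiled (columns 1-10): K K K K K K K K K K; work from column 10 back to 1 with K<->P swapped.
Row 3: chart row 1, RS - tile across columns 1-10 and work as-is.
Row 4: chart row 2, WS - tiled (columns 1-10): K K K K K K K K K K; work from column 10 back to 1 with K<->P swapped.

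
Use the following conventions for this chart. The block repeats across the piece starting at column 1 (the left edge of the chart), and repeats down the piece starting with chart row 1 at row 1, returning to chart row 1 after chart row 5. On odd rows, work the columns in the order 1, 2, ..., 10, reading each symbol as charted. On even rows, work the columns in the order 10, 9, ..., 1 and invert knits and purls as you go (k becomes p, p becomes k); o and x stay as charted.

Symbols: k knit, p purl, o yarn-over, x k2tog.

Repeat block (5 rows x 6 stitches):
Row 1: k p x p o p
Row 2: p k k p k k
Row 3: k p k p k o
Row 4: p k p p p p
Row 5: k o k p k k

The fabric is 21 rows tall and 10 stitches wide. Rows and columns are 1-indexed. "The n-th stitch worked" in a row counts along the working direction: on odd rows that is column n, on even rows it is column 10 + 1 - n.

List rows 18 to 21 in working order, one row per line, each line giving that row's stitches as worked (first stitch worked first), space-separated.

Rows as worked:
k p k p o p k p k p
p k p p p p p k p p
k p o p p p k p o p
k p x p o p k p x p

Derivation:
Row 18: chart row 3, WS - tiled (columns 1-10): k p k p k o k p k p; work from column 10 back to 1 with k<->p swapped.
Row 19: chart row 4, RS - tile across columns 1-10 and work as-is.
Row 20: chart row 5, WS - tiled (columns 1-10): k o k p k k k o k p; work from column 10 back to 1 with k<->p swapped.
Row 21: chart row 1, RS - tile across columns 1-10 and work as-is.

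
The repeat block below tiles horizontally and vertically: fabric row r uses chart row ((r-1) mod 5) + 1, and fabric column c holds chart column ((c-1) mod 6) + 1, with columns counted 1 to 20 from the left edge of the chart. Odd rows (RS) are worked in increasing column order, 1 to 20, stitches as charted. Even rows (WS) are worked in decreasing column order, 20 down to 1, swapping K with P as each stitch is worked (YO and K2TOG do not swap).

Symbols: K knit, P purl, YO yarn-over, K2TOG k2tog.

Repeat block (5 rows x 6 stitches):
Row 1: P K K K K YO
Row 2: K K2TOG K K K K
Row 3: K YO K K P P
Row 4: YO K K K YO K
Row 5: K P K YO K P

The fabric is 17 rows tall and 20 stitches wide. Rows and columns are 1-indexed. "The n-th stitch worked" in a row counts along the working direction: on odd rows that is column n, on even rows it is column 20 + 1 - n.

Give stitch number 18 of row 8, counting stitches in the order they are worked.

Row 8: (8-1) mod 5 = 2, so use chart row 3. Even row -> WS.
Chart row 3 tiled across columns 1-20: K YO K K P P K YO K K P P K YO K K P P K YO
WS: work from column 20 back to column 1 (reverse the tiled row), swapping K<->P (YO and K2TOG unchanged).
Row 8 as worked: YO P K K P P YO P K K P P YO P K K P P YO P
Counting 18 along the worked row gives P.

== STITCH ==
P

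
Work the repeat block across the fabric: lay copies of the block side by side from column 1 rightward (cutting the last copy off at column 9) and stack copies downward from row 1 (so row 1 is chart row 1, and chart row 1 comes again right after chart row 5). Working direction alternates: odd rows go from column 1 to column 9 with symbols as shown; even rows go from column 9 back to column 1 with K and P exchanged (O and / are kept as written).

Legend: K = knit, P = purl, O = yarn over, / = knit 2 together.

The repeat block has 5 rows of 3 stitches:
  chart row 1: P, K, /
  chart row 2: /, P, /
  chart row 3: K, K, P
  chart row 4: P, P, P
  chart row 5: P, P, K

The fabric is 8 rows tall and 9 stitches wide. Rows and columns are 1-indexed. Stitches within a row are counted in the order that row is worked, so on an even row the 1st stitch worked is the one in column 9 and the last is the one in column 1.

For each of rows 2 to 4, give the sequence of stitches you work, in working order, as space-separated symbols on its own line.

Row 2: chart row 2, WS - tiled (columns 1-9): / P / / P / / P /; work from column 9 back to 1 with K<->P swapped.
Row 3: chart row 3, RS - tile across columns 1-9 and work as-is.
Row 4: chart row 4, WS - tiled (columns 1-9): P P P P P P P P P; work from column 9 back to 1 with K<->P swapped.

Result:
/ K / / K / / K /
K K P K K P K K P
K K K K K K K K K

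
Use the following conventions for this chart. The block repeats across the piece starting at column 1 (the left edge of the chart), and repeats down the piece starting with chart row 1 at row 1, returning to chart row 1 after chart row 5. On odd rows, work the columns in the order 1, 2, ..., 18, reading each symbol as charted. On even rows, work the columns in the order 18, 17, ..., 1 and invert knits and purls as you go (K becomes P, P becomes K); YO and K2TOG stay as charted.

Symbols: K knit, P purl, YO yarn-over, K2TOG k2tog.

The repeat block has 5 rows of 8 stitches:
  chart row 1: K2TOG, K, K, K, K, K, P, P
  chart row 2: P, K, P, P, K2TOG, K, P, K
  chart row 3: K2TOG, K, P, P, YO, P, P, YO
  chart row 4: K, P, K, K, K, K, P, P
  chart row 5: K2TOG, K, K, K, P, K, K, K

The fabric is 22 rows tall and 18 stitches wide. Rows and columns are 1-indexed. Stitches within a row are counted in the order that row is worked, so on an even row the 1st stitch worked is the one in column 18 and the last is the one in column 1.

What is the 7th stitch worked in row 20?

Stitch:
P

Derivation:
For row 20: chart row = ((20-1) mod 5) + 1 = 5; this is a WS (even) row.
Chart row 5 tiled across columns 1-18: K2TOG K K K P K K K K2TOG K K K P K K K K2TOG K
Wrong side: read the tiled row from column 18 down to 1 and exchange K with P (leave YO, K2TOG).
Row 20 as worked: P K2TOG P P P K P P P K2TOG P P P K P P P K2TOG
Counting 7 along the worked row gives P.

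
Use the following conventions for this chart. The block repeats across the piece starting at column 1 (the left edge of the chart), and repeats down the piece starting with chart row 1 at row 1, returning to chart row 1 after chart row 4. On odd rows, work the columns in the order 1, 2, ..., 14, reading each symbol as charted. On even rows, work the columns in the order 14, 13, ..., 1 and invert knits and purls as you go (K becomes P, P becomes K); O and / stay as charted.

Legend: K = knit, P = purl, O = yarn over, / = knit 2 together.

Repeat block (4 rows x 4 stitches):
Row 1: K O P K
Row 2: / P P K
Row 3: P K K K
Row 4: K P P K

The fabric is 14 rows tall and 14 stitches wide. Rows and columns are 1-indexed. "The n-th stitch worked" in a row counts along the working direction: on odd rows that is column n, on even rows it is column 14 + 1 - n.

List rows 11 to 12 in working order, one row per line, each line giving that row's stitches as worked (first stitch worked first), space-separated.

Result:
P K K K P K K K P K K K P K
K P P K K P P K K P P K K P

Derivation:
Row 11: chart row 3, RS - tile across columns 1-14 and work as-is.
Row 12: chart row 4, WS - tiled (columns 1-14): K P P K K P P K K P P K K P; work from column 14 back to 1 with K<->P swapped.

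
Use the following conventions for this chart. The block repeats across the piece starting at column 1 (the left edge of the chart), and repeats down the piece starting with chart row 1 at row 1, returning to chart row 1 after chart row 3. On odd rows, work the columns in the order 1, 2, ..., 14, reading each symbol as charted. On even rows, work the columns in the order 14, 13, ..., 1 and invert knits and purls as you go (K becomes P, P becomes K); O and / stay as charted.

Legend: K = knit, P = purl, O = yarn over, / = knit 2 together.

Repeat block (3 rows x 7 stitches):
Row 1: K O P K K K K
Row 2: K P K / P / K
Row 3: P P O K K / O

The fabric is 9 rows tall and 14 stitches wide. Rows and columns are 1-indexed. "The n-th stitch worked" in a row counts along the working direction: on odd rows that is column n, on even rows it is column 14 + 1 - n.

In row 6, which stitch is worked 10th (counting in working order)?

Row 6 uses chart row ((6-1) mod 3)+1 = 3. Row 6 is even, so WS.
Chart row 3 tiled across columns 1-14: P P O K K / O P P O K K / O
WS row: flip the tiled sequence (start at column 14) and apply K<->P; O and / stay.
Row 6 as worked: O / P P O K K O / P P O K K
The 10th stitch worked is P.

Result:
P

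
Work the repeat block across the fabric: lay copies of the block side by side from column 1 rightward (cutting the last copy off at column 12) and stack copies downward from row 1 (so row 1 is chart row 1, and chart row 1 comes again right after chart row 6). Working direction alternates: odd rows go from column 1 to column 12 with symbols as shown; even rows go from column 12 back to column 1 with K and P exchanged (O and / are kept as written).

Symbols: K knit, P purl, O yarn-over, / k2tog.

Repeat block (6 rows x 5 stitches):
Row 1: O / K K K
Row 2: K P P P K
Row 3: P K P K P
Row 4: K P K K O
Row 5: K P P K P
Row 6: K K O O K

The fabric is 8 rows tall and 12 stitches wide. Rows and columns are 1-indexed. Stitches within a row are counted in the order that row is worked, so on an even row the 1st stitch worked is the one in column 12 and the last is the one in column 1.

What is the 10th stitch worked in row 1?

== STITCH ==
K

Derivation:
Row 1 uses chart row ((1-1) mod 6)+1 = 1. Row 1 is odd, so RS.
Chart row 1 tiled across columns 1-12: O / K K K O / K K K O /
Right side: take the tiled row as-is (worked left to right from column 1).
The 10th stitch worked is K.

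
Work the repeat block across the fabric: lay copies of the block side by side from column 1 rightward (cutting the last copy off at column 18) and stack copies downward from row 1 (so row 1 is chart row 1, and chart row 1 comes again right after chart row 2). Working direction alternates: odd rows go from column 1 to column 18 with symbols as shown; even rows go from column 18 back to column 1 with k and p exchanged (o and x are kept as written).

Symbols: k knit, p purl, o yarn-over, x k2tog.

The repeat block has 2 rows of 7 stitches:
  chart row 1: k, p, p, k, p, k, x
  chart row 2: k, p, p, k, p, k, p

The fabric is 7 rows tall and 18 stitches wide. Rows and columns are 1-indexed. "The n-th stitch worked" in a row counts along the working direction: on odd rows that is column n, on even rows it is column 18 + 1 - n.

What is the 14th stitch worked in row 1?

Row 1: (1-1) mod 2 = 0, so use chart row 1. Odd row -> RS.
Chart row 1 tiled across columns 1-18: k p p k p k x k p p k p k x k p p k
RS: work column 1 to column 18, symbols as charted — the tiled row is the row as worked.
The 14th stitch worked is x.

== STITCH ==
x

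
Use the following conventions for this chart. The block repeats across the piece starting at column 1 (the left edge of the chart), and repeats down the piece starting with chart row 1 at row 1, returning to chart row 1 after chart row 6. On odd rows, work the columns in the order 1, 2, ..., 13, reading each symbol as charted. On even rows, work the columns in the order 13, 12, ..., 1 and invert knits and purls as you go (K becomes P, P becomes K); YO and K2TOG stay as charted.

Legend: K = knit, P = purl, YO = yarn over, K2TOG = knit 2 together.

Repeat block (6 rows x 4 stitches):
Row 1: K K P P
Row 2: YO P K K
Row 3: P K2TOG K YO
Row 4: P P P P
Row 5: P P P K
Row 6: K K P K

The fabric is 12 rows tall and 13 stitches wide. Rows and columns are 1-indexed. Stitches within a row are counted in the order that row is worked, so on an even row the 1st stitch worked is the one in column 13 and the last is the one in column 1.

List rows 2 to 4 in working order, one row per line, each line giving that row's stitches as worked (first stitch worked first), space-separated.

Row 2: chart row 2, WS - tiled (columns 1-13): YO P K K YO P K K YO P K K YO; work from column 13 back to 1 with K<->P swapped.
Row 3: chart row 3, RS - tile across columns 1-13 and work as-is.
Row 4: chart row 4, WS - tiled (columns 1-13): P P P P P P P P P P P P P; work from column 13 back to 1 with K<->P swapped.

== ROWS AS WORKED ==
YO P P K YO P P K YO P P K YO
P K2TOG K YO P K2TOG K YO P K2TOG K YO P
K K K K K K K K K K K K K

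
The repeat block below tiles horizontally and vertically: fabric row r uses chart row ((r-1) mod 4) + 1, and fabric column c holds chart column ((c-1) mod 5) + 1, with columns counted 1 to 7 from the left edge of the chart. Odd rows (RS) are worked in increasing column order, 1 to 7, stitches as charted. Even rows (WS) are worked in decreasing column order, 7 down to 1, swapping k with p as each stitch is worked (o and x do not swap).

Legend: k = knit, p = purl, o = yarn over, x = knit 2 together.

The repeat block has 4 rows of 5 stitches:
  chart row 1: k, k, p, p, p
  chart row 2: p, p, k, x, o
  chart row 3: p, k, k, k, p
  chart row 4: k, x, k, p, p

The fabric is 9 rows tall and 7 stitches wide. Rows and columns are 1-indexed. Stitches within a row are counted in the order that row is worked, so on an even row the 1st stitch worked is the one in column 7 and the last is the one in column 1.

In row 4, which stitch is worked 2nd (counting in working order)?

Row 4 uses chart row ((4-1) mod 4)+1 = 4. Row 4 is even, so WS.
Chart row 4 tiled across columns 1-7: k x k p p k x
WS: work from column 7 back to column 1 (reverse the tiled row), swapping k<->p (o and x unchanged).
Row 4 as worked: x p k k p x p
Stitch 2 in working order -> p

== STITCH ==
p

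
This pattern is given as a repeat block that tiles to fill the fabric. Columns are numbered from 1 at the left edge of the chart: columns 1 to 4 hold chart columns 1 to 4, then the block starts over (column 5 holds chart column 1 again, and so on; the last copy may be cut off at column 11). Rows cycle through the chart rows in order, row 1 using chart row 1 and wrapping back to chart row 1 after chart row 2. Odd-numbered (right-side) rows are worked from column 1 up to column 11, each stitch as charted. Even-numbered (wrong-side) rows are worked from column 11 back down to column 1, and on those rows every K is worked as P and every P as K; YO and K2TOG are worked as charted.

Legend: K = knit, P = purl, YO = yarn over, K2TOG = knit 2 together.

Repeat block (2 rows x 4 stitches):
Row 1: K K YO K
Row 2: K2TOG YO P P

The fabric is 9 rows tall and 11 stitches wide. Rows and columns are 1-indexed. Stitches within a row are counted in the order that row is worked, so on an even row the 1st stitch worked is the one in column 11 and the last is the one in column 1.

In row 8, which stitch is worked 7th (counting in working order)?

Row 8 uses chart row ((8-1) mod 2)+1 = 2. Row 8 is even, so WS.
Chart row 2 tiled across columns 1-11: K2TOG YO P P K2TOG YO P P K2TOG YO P
WS row: flip the tiled sequence (start at column 11) and apply K<->P; YO and K2TOG stay.
Row 8 as worked: K YO K2TOG K K YO K2TOG K K YO K2TOG
Counting 7 along the worked row gives K2TOG.

Result:
K2TOG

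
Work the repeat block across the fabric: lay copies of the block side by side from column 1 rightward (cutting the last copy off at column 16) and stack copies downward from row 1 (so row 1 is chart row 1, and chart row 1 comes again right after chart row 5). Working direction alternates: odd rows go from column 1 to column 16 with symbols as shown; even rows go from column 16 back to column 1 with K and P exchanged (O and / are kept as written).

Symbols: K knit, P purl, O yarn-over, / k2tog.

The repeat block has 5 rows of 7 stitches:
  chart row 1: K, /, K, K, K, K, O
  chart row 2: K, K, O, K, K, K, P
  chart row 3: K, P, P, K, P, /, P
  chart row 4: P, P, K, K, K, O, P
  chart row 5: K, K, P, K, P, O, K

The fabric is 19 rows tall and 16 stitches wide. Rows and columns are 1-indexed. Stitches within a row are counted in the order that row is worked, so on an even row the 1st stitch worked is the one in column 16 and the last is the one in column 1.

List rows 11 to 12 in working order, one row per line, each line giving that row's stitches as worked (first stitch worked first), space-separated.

Row 11: chart row 1, RS - tile across columns 1-16 and work as-is.
Row 12: chart row 2, WS - tiled (columns 1-16): K K O K K K P K K O K K K P K K; work from column 16 back to 1 with K<->P swapped.

Result:
K / K K K K O K / K K K K O K /
P P K P P P O P P K P P P O P P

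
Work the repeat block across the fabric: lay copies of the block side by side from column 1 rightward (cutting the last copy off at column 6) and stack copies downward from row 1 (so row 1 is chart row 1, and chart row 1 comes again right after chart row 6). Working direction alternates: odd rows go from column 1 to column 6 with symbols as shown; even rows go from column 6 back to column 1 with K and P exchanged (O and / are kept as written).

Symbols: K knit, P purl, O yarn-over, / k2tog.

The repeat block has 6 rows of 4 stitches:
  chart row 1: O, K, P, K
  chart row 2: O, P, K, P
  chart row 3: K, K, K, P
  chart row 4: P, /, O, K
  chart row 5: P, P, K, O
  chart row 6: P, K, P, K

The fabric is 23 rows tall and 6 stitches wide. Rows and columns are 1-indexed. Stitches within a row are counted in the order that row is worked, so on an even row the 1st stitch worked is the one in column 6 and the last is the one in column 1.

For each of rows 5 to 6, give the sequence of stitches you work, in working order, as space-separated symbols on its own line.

Rows as worked:
P P K O P P
P K P K P K

Derivation:
Row 5: chart row 5, RS - tile across columns 1-6 and work as-is.
Row 6: chart row 6, WS - tiled (columns 1-6): P K P K P K; work from column 6 back to 1 with K<->P swapped.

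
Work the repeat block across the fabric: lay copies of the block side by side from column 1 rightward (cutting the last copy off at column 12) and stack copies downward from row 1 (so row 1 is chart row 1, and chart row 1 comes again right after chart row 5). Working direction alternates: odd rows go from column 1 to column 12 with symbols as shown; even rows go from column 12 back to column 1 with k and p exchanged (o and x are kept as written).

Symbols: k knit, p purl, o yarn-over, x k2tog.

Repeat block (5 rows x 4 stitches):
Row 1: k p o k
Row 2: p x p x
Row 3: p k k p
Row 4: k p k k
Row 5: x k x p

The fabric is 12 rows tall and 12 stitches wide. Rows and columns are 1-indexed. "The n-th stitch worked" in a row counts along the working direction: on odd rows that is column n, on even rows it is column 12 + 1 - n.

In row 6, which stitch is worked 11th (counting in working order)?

Result:
k

Derivation:
For row 6: chart row = ((6-1) mod 5) + 1 = 1; this is a WS (even) row.
Chart row 1 tiled across columns 1-12: k p o k k p o k k p o k
Wrong side: read the tiled row from column 12 down to 1 and exchange k with p (leave o, x).
Row 6 as worked: p o k p p o k p p o k p
The 11th stitch worked is k.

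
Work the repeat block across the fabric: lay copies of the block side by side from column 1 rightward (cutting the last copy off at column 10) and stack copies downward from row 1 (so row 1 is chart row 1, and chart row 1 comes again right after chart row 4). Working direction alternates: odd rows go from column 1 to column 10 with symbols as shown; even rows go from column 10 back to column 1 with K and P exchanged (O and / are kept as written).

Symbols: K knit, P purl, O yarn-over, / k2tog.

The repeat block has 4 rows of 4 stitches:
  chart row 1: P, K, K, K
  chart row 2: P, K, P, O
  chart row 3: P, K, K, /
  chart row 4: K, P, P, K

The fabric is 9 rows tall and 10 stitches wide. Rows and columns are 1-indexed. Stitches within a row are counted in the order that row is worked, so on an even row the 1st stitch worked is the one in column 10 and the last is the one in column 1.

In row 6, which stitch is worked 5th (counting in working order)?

Row 6: (6-1) mod 4 = 1, so use chart row 2. Even row -> WS.
Chart row 2 tiled across columns 1-10: P K P O P K P O P K
WS: work from column 10 back to column 1 (reverse the tiled row), swapping K<->P (O and / unchanged).
Row 6 as worked: P K O K P K O K P K
The 5th stitch worked is P.

Stitch:
P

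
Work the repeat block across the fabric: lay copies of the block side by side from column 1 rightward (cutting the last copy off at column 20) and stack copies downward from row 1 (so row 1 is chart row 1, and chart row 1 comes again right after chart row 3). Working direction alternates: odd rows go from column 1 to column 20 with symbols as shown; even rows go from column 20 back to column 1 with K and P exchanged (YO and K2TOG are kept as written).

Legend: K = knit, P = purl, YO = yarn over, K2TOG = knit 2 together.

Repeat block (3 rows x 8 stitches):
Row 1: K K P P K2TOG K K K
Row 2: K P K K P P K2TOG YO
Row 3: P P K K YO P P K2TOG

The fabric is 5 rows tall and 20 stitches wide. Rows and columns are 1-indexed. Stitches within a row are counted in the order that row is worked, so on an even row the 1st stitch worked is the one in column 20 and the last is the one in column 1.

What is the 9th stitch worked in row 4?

Row 4: (4-1) mod 3 = 0, so use chart row 1. Even row -> WS.
Chart row 1 tiled across columns 1-20: K K P P K2TOG K K K K K P P K2TOG K K K K K P P
Wrong side: read the tiled row from column 20 down to 1 and exchange K with P (leave YO, K2TOG).
Row 4 as worked: K K P P P P P K2TOG K K P P P P P K2TOG K K P P
Counting 9 along the worked row gives K.

Stitch:
K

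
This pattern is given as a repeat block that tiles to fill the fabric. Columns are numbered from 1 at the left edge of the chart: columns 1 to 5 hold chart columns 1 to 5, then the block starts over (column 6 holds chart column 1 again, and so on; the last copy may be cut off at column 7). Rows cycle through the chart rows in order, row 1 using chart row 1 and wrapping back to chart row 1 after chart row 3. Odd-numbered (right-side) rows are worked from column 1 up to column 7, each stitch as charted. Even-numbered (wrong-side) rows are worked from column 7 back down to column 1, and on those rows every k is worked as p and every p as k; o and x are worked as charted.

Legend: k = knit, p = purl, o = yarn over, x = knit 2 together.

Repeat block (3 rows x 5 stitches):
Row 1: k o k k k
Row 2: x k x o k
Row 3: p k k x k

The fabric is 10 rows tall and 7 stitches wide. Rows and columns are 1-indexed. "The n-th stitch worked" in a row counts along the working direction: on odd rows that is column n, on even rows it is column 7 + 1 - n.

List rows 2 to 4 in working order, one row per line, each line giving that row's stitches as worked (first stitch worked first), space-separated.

Result:
p x p o x p x
p k k x k p k
o p p p p o p

Derivation:
Row 2: chart row 2, WS - tiled (columns 1-7): x k x o k x k; work from column 7 back to 1 with k<->p swapped.
Row 3: chart row 3, RS - tile across columns 1-7 and work as-is.
Row 4: chart row 1, WS - tiled (columns 1-7): k o k k k k o; work from column 7 back to 1 with k<->p swapped.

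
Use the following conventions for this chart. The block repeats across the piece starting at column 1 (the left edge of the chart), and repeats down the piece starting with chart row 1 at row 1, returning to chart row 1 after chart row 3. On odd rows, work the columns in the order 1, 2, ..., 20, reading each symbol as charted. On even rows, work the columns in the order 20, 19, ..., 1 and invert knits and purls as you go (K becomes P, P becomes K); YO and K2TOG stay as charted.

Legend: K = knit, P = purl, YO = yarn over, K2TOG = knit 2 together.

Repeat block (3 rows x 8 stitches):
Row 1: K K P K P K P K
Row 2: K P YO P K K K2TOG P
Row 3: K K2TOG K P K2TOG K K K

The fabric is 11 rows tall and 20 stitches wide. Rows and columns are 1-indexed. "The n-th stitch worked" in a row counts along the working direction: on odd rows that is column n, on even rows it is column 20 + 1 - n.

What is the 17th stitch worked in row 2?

Stitch:
K

Derivation:
For row 2: chart row = ((2-1) mod 3) + 1 = 2; this is a WS (even) row.
Chart row 2 tiled across columns 1-20: K P YO P K K K2TOG P K P YO P K K K2TOG P K P YO P
Wrong side: read the tiled row from column 20 down to 1 and exchange K with P (leave YO, K2TOG).
Row 2 as worked: K YO K P K K2TOG P P K YO K P K K2TOG P P K YO K P
Stitch 17 in working order -> K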